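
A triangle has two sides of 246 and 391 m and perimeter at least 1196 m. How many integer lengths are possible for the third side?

Triangle inequality: 145 < x < 637. Perimeter ≥ 1196 gives x ≥ 1196 − 246 − 391 = 559.
So 559 ≤ x < 637; integers 559 through 636: 78 values.

78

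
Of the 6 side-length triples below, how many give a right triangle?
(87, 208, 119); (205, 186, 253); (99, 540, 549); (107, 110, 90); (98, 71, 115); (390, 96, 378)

2

(87,208,119): 87+119 ≤ 208, not a triangle
(205,186,253): 186²+205² = 76621 > 64009 = 253² → acute
(99,540,549): 99²+540² = 301401 = 549² → right
(107,110,90): 90²+107² = 19549 > 12100 = 110² → acute
(98,71,115): 71²+98² = 14645 > 13225 = 115² → acute
(390,96,378): 96²+378² = 152100 = 390² → right
2 of the 6 are right.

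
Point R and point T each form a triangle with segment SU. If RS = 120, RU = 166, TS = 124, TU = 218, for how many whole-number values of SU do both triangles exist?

191

From triangle RSU: 46 < SU < 286.
From triangle TSU: 94 < SU < 342.
Intersection: 94 < SU < 286, so integers 95 through 285: 191 values.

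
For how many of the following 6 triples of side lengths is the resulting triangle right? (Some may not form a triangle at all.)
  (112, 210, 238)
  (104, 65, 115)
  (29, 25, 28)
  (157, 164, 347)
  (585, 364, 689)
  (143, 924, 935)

3

(112,210,238): 112²+210² = 56644 = 238² → right
(104,65,115): 65²+104² = 15041 > 13225 = 115² → acute
(29,25,28): 25²+28² = 1409 > 841 = 29² → acute
(157,164,347): 157+164 ≤ 347, not a triangle
(585,364,689): 364²+585² = 474721 = 689² → right
(143,924,935): 143²+924² = 874225 = 935² → right
3 of the 6 are right.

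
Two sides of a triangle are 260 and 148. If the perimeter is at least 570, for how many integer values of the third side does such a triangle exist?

246

Triangle inequality: 112 < x < 408. Perimeter ≥ 570 gives x ≥ 570 − 260 − 148 = 162.
So 162 ≤ x < 408; integers 162 through 407: 246 values.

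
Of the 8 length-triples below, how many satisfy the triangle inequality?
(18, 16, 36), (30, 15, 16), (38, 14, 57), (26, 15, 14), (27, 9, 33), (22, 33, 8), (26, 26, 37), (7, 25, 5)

(16,18,36): 16+18 ≤ 36 → not valid
(15,16,30): 15+16 > 30 → valid
(14,38,57): 14+38 ≤ 57 → not valid
(14,15,26): 14+15 > 26 → valid
(9,27,33): 9+27 > 33 → valid
(8,22,33): 8+22 ≤ 33 → not valid
(26,26,37): 26+26 > 37 → valid
(5,7,25): 5+7 ≤ 25 → not valid
4 of the 8 triples form a triangle.

4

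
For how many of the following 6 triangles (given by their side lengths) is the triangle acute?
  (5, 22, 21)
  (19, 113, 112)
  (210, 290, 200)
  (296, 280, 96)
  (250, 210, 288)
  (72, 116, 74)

2

(5,22,21): 5²+21² = 466 < 484 = 22² → obtuse
(19,113,112): 19²+112² = 12905 > 12769 = 113² → acute
(210,290,200): 200²+210² = 84100 = 290² → right
(296,280,96): 96²+280² = 87616 = 296² → right
(250,210,288): 210²+250² = 106600 > 82944 = 288² → acute
(72,116,74): 72²+74² = 10660 < 13456 = 116² → obtuse
2 of the 6 are acute.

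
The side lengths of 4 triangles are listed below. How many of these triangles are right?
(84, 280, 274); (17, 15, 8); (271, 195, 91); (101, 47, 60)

1

(84,280,274): 84²+274² = 82132 > 78400 = 280² → acute
(17,15,8): 8²+15² = 289 = 17² → right
(271,195,91): 91²+195² = 46306 < 73441 = 271² → obtuse
(101,47,60): 47²+60² = 5809 < 10201 = 101² → obtuse
1 of the 4 is right.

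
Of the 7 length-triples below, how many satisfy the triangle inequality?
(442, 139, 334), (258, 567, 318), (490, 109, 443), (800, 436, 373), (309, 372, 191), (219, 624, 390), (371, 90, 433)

(139,334,442): 139+334 > 442 → valid
(258,318,567): 258+318 > 567 → valid
(109,443,490): 109+443 > 490 → valid
(373,436,800): 373+436 > 800 → valid
(191,309,372): 191+309 > 372 → valid
(219,390,624): 219+390 ≤ 624 → not valid
(90,371,433): 90+371 > 433 → valid
6 of the 7 triples form a triangle.

6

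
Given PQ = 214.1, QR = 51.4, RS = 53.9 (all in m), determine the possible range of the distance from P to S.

The maximum is all hops collinear in one direction: 214.1 + 51.4 + 53.9 = 319.4.
The longest hop is 214.1; the others sum to 105.3. Folding the others back against it leaves at least 214.1 − 105.3 = 108.8.

108.8 ≤ PS ≤ 319.4 m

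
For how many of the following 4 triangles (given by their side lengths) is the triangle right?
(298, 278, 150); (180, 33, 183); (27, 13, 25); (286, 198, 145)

(298,278,150): 150²+278² = 99784 > 88804 = 298² → acute
(180,33,183): 33²+180² = 33489 = 183² → right
(27,13,25): 13²+25² = 794 > 729 = 27² → acute
(286,198,145): 145²+198² = 60229 < 81796 = 286² → obtuse
1 of the 4 is right.

1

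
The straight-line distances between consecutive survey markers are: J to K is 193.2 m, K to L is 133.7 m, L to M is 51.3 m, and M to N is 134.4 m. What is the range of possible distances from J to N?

The maximum is all hops collinear in one direction: 193.2 + 133.7 + 51.3 + 134.4 = 512.6.
The longest hop is 193.2; the others sum to 319.4. Since 193.2 ≤ 319.4, the path can fold back on itself completely, so the minimum distance is 0.

0 ≤ JN ≤ 512.6 m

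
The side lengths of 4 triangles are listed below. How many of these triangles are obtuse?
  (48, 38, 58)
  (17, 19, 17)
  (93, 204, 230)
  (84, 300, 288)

(48,38,58): 38²+48² = 3748 > 3364 = 58² → acute
(17,19,17): 17²+17² = 578 > 361 = 19² → acute
(93,204,230): 93²+204² = 50265 < 52900 = 230² → obtuse
(84,300,288): 84²+288² = 90000 = 300² → right
1 of the 4 is obtuse.

1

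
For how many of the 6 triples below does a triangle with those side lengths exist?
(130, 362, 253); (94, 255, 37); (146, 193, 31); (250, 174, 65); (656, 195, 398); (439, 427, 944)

1

(130,253,362): 130+253 > 362 → valid
(37,94,255): 37+94 ≤ 255 → not valid
(31,146,193): 31+146 ≤ 193 → not valid
(65,174,250): 65+174 ≤ 250 → not valid
(195,398,656): 195+398 ≤ 656 → not valid
(427,439,944): 427+439 ≤ 944 → not valid
1 of the 6 triples forms a triangle.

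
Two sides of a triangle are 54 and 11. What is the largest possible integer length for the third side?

The third side must be strictly less than 54 + 11 = 65.
The largest integer below 65 is 64.

64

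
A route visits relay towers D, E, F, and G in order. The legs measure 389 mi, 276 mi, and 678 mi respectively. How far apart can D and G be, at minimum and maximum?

13 ≤ DG ≤ 1343 mi

The maximum is all hops collinear in one direction: 389 + 276 + 678 = 1343.
The longest hop is 678; the others sum to 665. Folding the others back against it leaves at least 678 − 665 = 13.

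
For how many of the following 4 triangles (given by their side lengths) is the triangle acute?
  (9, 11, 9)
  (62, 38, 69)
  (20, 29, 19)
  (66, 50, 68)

3

(9,11,9): 9²+9² = 162 > 121 = 11² → acute
(62,38,69): 38²+62² = 5288 > 4761 = 69² → acute
(20,29,19): 19²+20² = 761 < 841 = 29² → obtuse
(66,50,68): 50²+66² = 6856 > 4624 = 68² → acute
3 of the 4 are acute.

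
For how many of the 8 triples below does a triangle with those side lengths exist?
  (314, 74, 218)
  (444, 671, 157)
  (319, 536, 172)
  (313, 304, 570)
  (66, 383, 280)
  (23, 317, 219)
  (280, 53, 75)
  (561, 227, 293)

(74,218,314): 74+218 ≤ 314 → not valid
(157,444,671): 157+444 ≤ 671 → not valid
(172,319,536): 172+319 ≤ 536 → not valid
(304,313,570): 304+313 > 570 → valid
(66,280,383): 66+280 ≤ 383 → not valid
(23,219,317): 23+219 ≤ 317 → not valid
(53,75,280): 53+75 ≤ 280 → not valid
(227,293,561): 227+293 ≤ 561 → not valid
1 of the 8 triples forms a triangle.

1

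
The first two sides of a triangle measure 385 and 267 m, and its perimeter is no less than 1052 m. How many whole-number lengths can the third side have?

Triangle inequality: 118 < x < 652. Perimeter ≥ 1052 gives x ≥ 1052 − 385 − 267 = 400.
So 400 ≤ x < 652; integers 400 through 651: 252 values.

252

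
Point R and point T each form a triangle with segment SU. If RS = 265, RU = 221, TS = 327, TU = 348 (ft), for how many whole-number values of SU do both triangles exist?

From triangle RSU: 44 < SU < 486.
From triangle TSU: 21 < SU < 675.
Intersection: 44 < SU < 486, so integers 45 through 485: 441 values.

441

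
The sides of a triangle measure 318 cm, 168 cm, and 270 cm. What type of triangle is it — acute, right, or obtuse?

right

Compare the square of the longest side to the sum of squares of the other two: 168² + 270² = 101124 = 318².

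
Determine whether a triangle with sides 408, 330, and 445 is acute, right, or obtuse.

Compare the square of the longest side to the sum of squares of the other two: 330² + 408² = 275364 > 198025 = 445².

acute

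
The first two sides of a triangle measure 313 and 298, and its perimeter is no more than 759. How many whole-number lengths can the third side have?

Triangle inequality: 15 < x < 611. Perimeter ≤ 759 gives x ≤ 759 − 313 − 298 = 148.
So 15 < x ≤ 148; integers 16 through 148: 133 values.

133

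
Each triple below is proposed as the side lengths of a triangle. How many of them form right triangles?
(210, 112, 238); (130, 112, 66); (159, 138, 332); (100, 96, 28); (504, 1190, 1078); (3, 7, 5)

(210,112,238): 112²+210² = 56644 = 238² → right
(130,112,66): 66²+112² = 16900 = 130² → right
(159,138,332): 138+159 ≤ 332, not a triangle
(100,96,28): 28²+96² = 10000 = 100² → right
(504,1190,1078): 504²+1078² = 1416100 = 1190² → right
(3,7,5): 3²+5² = 34 < 49 = 7² → obtuse
4 of the 6 are right.

4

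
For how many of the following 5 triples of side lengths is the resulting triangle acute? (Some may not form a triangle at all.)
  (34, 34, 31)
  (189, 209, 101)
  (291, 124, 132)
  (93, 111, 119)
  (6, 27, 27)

(34,34,31): 31²+34² = 2117 > 1156 = 34² → acute
(189,209,101): 101²+189² = 45922 > 43681 = 209² → acute
(291,124,132): 124+132 ≤ 291, not a triangle
(93,111,119): 93²+111² = 20970 > 14161 = 119² → acute
(6,27,27): 6²+27² = 765 > 729 = 27² → acute
4 of the 5 are acute.

4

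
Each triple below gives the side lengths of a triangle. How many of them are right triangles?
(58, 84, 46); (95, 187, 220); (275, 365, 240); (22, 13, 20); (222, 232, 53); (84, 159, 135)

(58,84,46): 46²+58² = 5480 < 7056 = 84² → obtuse
(95,187,220): 95²+187² = 43994 < 48400 = 220² → obtuse
(275,365,240): 240²+275² = 133225 = 365² → right
(22,13,20): 13²+20² = 569 > 484 = 22² → acute
(222,232,53): 53²+222² = 52093 < 53824 = 232² → obtuse
(84,159,135): 84²+135² = 25281 = 159² → right
2 of the 6 are right.

2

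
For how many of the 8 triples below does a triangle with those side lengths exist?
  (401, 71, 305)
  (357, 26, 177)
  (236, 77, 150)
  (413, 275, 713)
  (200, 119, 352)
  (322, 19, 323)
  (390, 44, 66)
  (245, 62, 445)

(71,305,401): 71+305 ≤ 401 → not valid
(26,177,357): 26+177 ≤ 357 → not valid
(77,150,236): 77+150 ≤ 236 → not valid
(275,413,713): 275+413 ≤ 713 → not valid
(119,200,352): 119+200 ≤ 352 → not valid
(19,322,323): 19+322 > 323 → valid
(44,66,390): 44+66 ≤ 390 → not valid
(62,245,445): 62+245 ≤ 445 → not valid
1 of the 8 triples forms a triangle.

1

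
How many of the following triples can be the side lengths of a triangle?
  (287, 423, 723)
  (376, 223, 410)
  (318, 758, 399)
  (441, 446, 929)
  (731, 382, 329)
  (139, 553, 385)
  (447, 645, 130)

1

(287,423,723): 287+423 ≤ 723 → not valid
(223,376,410): 223+376 > 410 → valid
(318,399,758): 318+399 ≤ 758 → not valid
(441,446,929): 441+446 ≤ 929 → not valid
(329,382,731): 329+382 ≤ 731 → not valid
(139,385,553): 139+385 ≤ 553 → not valid
(130,447,645): 130+447 ≤ 645 → not valid
1 of the 7 triples forms a triangle.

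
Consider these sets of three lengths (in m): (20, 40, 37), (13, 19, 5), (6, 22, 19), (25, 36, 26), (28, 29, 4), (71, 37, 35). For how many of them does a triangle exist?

5

(20,37,40): 20+37 > 40 → valid
(5,13,19): 5+13 ≤ 19 → not valid
(6,19,22): 6+19 > 22 → valid
(25,26,36): 25+26 > 36 → valid
(4,28,29): 4+28 > 29 → valid
(35,37,71): 35+37 > 71 → valid
5 of the 6 triples form a triangle.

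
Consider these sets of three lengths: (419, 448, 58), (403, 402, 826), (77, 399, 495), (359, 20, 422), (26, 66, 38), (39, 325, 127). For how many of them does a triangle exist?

(58,419,448): 58+419 > 448 → valid
(402,403,826): 402+403 ≤ 826 → not valid
(77,399,495): 77+399 ≤ 495 → not valid
(20,359,422): 20+359 ≤ 422 → not valid
(26,38,66): 26+38 ≤ 66 → not valid
(39,127,325): 39+127 ≤ 325 → not valid
1 of the 6 triples forms a triangle.

1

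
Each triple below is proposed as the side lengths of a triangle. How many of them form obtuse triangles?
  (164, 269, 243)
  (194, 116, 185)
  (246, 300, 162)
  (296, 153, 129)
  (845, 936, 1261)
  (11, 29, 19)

2

(164,269,243): 164²+243² = 85945 > 72361 = 269² → acute
(194,116,185): 116²+185² = 47681 > 37636 = 194² → acute
(246,300,162): 162²+246² = 86760 < 90000 = 300² → obtuse
(296,153,129): 129+153 ≤ 296, not a triangle
(845,936,1261): 845²+936² = 1590121 = 1261² → right
(11,29,19): 11²+19² = 482 < 841 = 29² → obtuse
2 of the 6 are obtuse.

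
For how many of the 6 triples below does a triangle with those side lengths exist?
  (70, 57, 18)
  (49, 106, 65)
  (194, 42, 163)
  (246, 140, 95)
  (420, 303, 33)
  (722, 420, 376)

4

(18,57,70): 18+57 > 70 → valid
(49,65,106): 49+65 > 106 → valid
(42,163,194): 42+163 > 194 → valid
(95,140,246): 95+140 ≤ 246 → not valid
(33,303,420): 33+303 ≤ 420 → not valid
(376,420,722): 376+420 > 722 → valid
4 of the 6 triples form a triangle.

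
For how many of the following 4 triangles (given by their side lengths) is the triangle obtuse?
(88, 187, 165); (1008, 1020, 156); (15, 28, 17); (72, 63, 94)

(88,187,165): 88²+165² = 34969 = 187² → right
(1008,1020,156): 156²+1008² = 1040400 = 1020² → right
(15,28,17): 15²+17² = 514 < 784 = 28² → obtuse
(72,63,94): 63²+72² = 9153 > 8836 = 94² → acute
1 of the 4 is obtuse.

1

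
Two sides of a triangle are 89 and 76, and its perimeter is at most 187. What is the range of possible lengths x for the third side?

Triangle inequality alone gives 13 < x < 165.
The perimeter condition gives x ≤ 187 − 89 − 76 = 22.
Intersecting the two: 13 < x ≤ 22.

13 < x ≤ 22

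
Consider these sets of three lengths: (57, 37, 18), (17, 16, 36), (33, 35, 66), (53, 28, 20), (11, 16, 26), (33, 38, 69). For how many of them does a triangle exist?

3

(18,37,57): 18+37 ≤ 57 → not valid
(16,17,36): 16+17 ≤ 36 → not valid
(33,35,66): 33+35 > 66 → valid
(20,28,53): 20+28 ≤ 53 → not valid
(11,16,26): 11+16 > 26 → valid
(33,38,69): 33+38 > 69 → valid
3 of the 6 triples form a triangle.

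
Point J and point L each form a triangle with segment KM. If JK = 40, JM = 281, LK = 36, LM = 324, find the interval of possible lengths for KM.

From triangle JKM: |40 − 281| < KM < 40 + 281, i.e. 241 < KM < 321.
From triangle LKM: 288 < KM < 360.
Both must hold, so KM lies in the intersection.

288 < KM < 321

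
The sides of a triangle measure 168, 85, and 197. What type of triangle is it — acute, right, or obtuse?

Compare the square of the longest side to the sum of squares of the other two: 85² + 168² = 35449 < 38809 = 197².

obtuse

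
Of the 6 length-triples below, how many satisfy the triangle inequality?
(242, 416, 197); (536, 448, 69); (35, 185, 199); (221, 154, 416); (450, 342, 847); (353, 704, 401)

(197,242,416): 197+242 > 416 → valid
(69,448,536): 69+448 ≤ 536 → not valid
(35,185,199): 35+185 > 199 → valid
(154,221,416): 154+221 ≤ 416 → not valid
(342,450,847): 342+450 ≤ 847 → not valid
(353,401,704): 353+401 > 704 → valid
3 of the 6 triples form a triangle.

3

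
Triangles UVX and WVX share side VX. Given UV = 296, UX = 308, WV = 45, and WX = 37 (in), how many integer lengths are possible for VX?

From triangle UVX: 12 < VX < 604.
From triangle WVX: 8 < VX < 82.
Intersection: 12 < VX < 82, so integers 13 through 81: 69 values.

69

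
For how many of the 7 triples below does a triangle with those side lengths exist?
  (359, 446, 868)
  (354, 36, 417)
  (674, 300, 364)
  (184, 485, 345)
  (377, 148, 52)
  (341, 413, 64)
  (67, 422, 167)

(359,446,868): 359+446 ≤ 868 → not valid
(36,354,417): 36+354 ≤ 417 → not valid
(300,364,674): 300+364 ≤ 674 → not valid
(184,345,485): 184+345 > 485 → valid
(52,148,377): 52+148 ≤ 377 → not valid
(64,341,413): 64+341 ≤ 413 → not valid
(67,167,422): 67+167 ≤ 422 → not valid
1 of the 7 triples forms a triangle.

1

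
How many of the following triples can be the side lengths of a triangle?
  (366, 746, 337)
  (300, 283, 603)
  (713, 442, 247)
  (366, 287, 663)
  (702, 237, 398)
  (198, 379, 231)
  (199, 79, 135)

(337,366,746): 337+366 ≤ 746 → not valid
(283,300,603): 283+300 ≤ 603 → not valid
(247,442,713): 247+442 ≤ 713 → not valid
(287,366,663): 287+366 ≤ 663 → not valid
(237,398,702): 237+398 ≤ 702 → not valid
(198,231,379): 198+231 > 379 → valid
(79,135,199): 79+135 > 199 → valid
2 of the 7 triples form a triangle.

2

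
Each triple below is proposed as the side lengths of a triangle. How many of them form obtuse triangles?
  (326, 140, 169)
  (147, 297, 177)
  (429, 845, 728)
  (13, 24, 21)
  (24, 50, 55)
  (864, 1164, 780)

(326,140,169): 140+169 ≤ 326, not a triangle
(147,297,177): 147²+177² = 52938 < 88209 = 297² → obtuse
(429,845,728): 429²+728² = 714025 = 845² → right
(13,24,21): 13²+21² = 610 > 576 = 24² → acute
(24,50,55): 24²+50² = 3076 > 3025 = 55² → acute
(864,1164,780): 780²+864² = 1354896 = 1164² → right
1 of the 6 is obtuse.

1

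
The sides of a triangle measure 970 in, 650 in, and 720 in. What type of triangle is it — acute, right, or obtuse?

right

Compare the square of the longest side to the sum of squares of the other two: 650² + 720² = 940900 = 970².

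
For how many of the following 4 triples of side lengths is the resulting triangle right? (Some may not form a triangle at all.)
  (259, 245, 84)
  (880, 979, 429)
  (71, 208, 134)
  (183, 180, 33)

3

(259,245,84): 84²+245² = 67081 = 259² → right
(880,979,429): 429²+880² = 958441 = 979² → right
(71,208,134): 71+134 ≤ 208, not a triangle
(183,180,33): 33²+180² = 33489 = 183² → right
3 of the 4 are right.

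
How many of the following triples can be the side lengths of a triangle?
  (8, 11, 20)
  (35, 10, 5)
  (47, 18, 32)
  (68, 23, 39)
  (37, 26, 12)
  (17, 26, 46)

2

(8,11,20): 8+11 ≤ 20 → not valid
(5,10,35): 5+10 ≤ 35 → not valid
(18,32,47): 18+32 > 47 → valid
(23,39,68): 23+39 ≤ 68 → not valid
(12,26,37): 12+26 > 37 → valid
(17,26,46): 17+26 ≤ 46 → not valid
2 of the 6 triples form a triangle.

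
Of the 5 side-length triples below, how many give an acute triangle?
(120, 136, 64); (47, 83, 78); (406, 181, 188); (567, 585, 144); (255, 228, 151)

2

(120,136,64): 64²+120² = 18496 = 136² → right
(47,83,78): 47²+78² = 8293 > 6889 = 83² → acute
(406,181,188): 181+188 ≤ 406, not a triangle
(567,585,144): 144²+567² = 342225 = 585² → right
(255,228,151): 151²+228² = 74785 > 65025 = 255² → acute
2 of the 5 are acute.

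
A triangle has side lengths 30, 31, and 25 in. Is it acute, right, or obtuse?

acute

Compare the square of the longest side to the sum of squares of the other two: 25² + 30² = 1525 > 961 = 31².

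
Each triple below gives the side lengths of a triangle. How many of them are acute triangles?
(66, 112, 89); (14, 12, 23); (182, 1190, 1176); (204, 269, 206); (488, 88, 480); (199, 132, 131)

(66,112,89): 66²+89² = 12277 < 12544 = 112² → obtuse
(14,12,23): 12²+14² = 340 < 529 = 23² → obtuse
(182,1190,1176): 182²+1176² = 1416100 = 1190² → right
(204,269,206): 204²+206² = 84052 > 72361 = 269² → acute
(488,88,480): 88²+480² = 238144 = 488² → right
(199,132,131): 131²+132² = 34585 < 39601 = 199² → obtuse
1 of the 6 is acute.

1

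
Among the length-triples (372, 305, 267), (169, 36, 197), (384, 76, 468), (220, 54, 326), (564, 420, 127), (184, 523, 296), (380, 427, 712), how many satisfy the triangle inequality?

3

(267,305,372): 267+305 > 372 → valid
(36,169,197): 36+169 > 197 → valid
(76,384,468): 76+384 ≤ 468 → not valid
(54,220,326): 54+220 ≤ 326 → not valid
(127,420,564): 127+420 ≤ 564 → not valid
(184,296,523): 184+296 ≤ 523 → not valid
(380,427,712): 380+427 > 712 → valid
3 of the 7 triples form a triangle.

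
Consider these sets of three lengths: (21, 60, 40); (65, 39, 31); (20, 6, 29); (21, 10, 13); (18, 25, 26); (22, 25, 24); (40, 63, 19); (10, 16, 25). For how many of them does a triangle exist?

(21,40,60): 21+40 > 60 → valid
(31,39,65): 31+39 > 65 → valid
(6,20,29): 6+20 ≤ 29 → not valid
(10,13,21): 10+13 > 21 → valid
(18,25,26): 18+25 > 26 → valid
(22,24,25): 22+24 > 25 → valid
(19,40,63): 19+40 ≤ 63 → not valid
(10,16,25): 10+16 > 25 → valid
6 of the 8 triples form a triangle.

6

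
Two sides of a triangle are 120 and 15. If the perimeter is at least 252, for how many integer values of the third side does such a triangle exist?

18

Triangle inequality: 105 < x < 135. Perimeter ≥ 252 gives x ≥ 252 − 120 − 15 = 117.
So 117 ≤ x < 135; integers 117 through 134: 18 values.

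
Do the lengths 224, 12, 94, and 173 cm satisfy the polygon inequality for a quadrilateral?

A quadrilateral exists iff every side is shorter than the sum of the others — equivalently, the longest side is less than the sum of the rest.
Longest side 224 < 279 (sum of the remaining 3), so yes.

Yes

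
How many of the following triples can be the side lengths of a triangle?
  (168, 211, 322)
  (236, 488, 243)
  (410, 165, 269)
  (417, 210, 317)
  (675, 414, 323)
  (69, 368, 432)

5

(168,211,322): 168+211 > 322 → valid
(236,243,488): 236+243 ≤ 488 → not valid
(165,269,410): 165+269 > 410 → valid
(210,317,417): 210+317 > 417 → valid
(323,414,675): 323+414 > 675 → valid
(69,368,432): 69+368 > 432 → valid
5 of the 6 triples form a triangle.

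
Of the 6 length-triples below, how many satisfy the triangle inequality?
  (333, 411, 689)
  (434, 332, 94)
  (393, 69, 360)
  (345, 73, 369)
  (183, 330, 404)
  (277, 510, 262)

(333,411,689): 333+411 > 689 → valid
(94,332,434): 94+332 ≤ 434 → not valid
(69,360,393): 69+360 > 393 → valid
(73,345,369): 73+345 > 369 → valid
(183,330,404): 183+330 > 404 → valid
(262,277,510): 262+277 > 510 → valid
5 of the 6 triples form a triangle.

5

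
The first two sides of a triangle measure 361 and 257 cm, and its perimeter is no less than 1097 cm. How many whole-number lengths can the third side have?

139

Triangle inequality: 104 < x < 618. Perimeter ≥ 1097 gives x ≥ 1097 − 361 − 257 = 479.
So 479 ≤ x < 618; integers 479 through 617: 139 values.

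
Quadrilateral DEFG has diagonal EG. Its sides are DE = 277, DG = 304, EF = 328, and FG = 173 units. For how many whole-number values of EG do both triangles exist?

345

From triangle DEG: 27 < EG < 581.
From triangle FEG: 155 < EG < 501.
Intersection: 155 < EG < 501, so integers 156 through 500: 345 values.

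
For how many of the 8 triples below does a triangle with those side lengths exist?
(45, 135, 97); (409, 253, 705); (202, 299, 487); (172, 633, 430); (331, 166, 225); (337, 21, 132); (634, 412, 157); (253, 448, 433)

(45,97,135): 45+97 > 135 → valid
(253,409,705): 253+409 ≤ 705 → not valid
(202,299,487): 202+299 > 487 → valid
(172,430,633): 172+430 ≤ 633 → not valid
(166,225,331): 166+225 > 331 → valid
(21,132,337): 21+132 ≤ 337 → not valid
(157,412,634): 157+412 ≤ 634 → not valid
(253,433,448): 253+433 > 448 → valid
4 of the 8 triples form a triangle.

4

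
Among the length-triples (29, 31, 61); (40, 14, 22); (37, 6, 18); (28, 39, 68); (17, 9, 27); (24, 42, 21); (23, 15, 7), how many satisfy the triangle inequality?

1

(29,31,61): 29+31 ≤ 61 → not valid
(14,22,40): 14+22 ≤ 40 → not valid
(6,18,37): 6+18 ≤ 37 → not valid
(28,39,68): 28+39 ≤ 68 → not valid
(9,17,27): 9+17 ≤ 27 → not valid
(21,24,42): 21+24 > 42 → valid
(7,15,23): 7+15 ≤ 23 → not valid
1 of the 7 triples forms a triangle.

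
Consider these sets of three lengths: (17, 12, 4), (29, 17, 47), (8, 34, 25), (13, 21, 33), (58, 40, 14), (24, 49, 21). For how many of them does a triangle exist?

(4,12,17): 4+12 ≤ 17 → not valid
(17,29,47): 17+29 ≤ 47 → not valid
(8,25,34): 8+25 ≤ 34 → not valid
(13,21,33): 13+21 > 33 → valid
(14,40,58): 14+40 ≤ 58 → not valid
(21,24,49): 21+24 ≤ 49 → not valid
1 of the 6 triples forms a triangle.

1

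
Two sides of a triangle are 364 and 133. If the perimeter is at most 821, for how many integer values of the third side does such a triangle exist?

Triangle inequality: 231 < x < 497. Perimeter ≤ 821 gives x ≤ 821 − 364 − 133 = 324.
So 231 < x ≤ 324; integers 232 through 324: 93 values.

93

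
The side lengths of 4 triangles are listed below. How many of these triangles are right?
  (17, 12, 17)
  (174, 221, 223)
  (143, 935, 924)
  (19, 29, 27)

1

(17,12,17): 12²+17² = 433 > 289 = 17² → acute
(174,221,223): 174²+221² = 79117 > 49729 = 223² → acute
(143,935,924): 143²+924² = 874225 = 935² → right
(19,29,27): 19²+27² = 1090 > 841 = 29² → acute
1 of the 4 is right.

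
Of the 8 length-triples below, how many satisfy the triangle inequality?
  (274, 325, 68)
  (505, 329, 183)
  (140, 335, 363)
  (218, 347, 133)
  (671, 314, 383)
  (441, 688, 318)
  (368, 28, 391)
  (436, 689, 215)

(68,274,325): 68+274 > 325 → valid
(183,329,505): 183+329 > 505 → valid
(140,335,363): 140+335 > 363 → valid
(133,218,347): 133+218 > 347 → valid
(314,383,671): 314+383 > 671 → valid
(318,441,688): 318+441 > 688 → valid
(28,368,391): 28+368 > 391 → valid
(215,436,689): 215+436 ≤ 689 → not valid
7 of the 8 triples form a triangle.

7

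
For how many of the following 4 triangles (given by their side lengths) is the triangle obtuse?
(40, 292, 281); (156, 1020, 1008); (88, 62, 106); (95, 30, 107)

(40,292,281): 40²+281² = 80561 < 85264 = 292² → obtuse
(156,1020,1008): 156²+1008² = 1040400 = 1020² → right
(88,62,106): 62²+88² = 11588 > 11236 = 106² → acute
(95,30,107): 30²+95² = 9925 < 11449 = 107² → obtuse
2 of the 4 are obtuse.

2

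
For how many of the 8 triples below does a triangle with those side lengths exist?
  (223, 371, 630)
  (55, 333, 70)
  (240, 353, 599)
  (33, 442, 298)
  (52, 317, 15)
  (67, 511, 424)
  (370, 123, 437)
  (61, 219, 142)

(223,371,630): 223+371 ≤ 630 → not valid
(55,70,333): 55+70 ≤ 333 → not valid
(240,353,599): 240+353 ≤ 599 → not valid
(33,298,442): 33+298 ≤ 442 → not valid
(15,52,317): 15+52 ≤ 317 → not valid
(67,424,511): 67+424 ≤ 511 → not valid
(123,370,437): 123+370 > 437 → valid
(61,142,219): 61+142 ≤ 219 → not valid
1 of the 8 triples forms a triangle.

1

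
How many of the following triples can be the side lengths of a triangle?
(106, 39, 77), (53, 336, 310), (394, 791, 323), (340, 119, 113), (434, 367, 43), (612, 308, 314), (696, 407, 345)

4

(39,77,106): 39+77 > 106 → valid
(53,310,336): 53+310 > 336 → valid
(323,394,791): 323+394 ≤ 791 → not valid
(113,119,340): 113+119 ≤ 340 → not valid
(43,367,434): 43+367 ≤ 434 → not valid
(308,314,612): 308+314 > 612 → valid
(345,407,696): 345+407 > 696 → valid
4 of the 7 triples form a triangle.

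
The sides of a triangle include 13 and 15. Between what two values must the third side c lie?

2 < c < 28

By the triangle inequality, c must be less than 13 + 15 = 28 and greater than |13 − 15| = 2.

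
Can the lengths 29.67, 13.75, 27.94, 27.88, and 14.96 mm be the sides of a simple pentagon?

A pentagon exists iff every side is shorter than the sum of the others — equivalently, the longest side is less than the sum of the rest.
Longest side 29.67 < 84.53 (sum of the remaining 4), so yes.

Yes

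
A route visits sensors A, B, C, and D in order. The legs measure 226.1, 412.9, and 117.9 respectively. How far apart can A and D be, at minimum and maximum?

68.9 ≤ AD ≤ 756.9

The maximum is all hops collinear in one direction: 226.1 + 412.9 + 117.9 = 756.9.
The longest hop is 412.9; the others sum to 344.0. Folding the others back against it leaves at least 412.9 − 344.0 = 68.9.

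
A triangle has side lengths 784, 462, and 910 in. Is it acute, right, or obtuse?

right

Compare the square of the longest side to the sum of squares of the other two: 462² + 784² = 828100 = 910².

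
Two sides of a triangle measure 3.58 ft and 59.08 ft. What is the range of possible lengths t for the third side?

By the triangle inequality, t must be less than 3.58 + 59.08 = 62.66 and greater than |3.58 − 59.08| = 55.50.

55.50 < t < 62.66 (ft)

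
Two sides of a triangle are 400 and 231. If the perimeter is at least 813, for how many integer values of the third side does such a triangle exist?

449

Triangle inequality: 169 < x < 631. Perimeter ≥ 813 gives x ≥ 813 − 400 − 231 = 182.
So 182 ≤ x < 631; integers 182 through 630: 449 values.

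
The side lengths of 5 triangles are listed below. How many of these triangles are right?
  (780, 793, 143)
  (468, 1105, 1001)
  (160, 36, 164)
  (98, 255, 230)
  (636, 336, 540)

4

(780,793,143): 143²+780² = 628849 = 793² → right
(468,1105,1001): 468²+1001² = 1221025 = 1105² → right
(160,36,164): 36²+160² = 26896 = 164² → right
(98,255,230): 98²+230² = 62504 < 65025 = 255² → obtuse
(636,336,540): 336²+540² = 404496 = 636² → right
4 of the 5 are right.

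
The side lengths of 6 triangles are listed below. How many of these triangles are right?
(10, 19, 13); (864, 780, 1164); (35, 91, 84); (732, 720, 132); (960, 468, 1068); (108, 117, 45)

5

(10,19,13): 10²+13² = 269 < 361 = 19² → obtuse
(864,780,1164): 780²+864² = 1354896 = 1164² → right
(35,91,84): 35²+84² = 8281 = 91² → right
(732,720,132): 132²+720² = 535824 = 732² → right
(960,468,1068): 468²+960² = 1140624 = 1068² → right
(108,117,45): 45²+108² = 13689 = 117² → right
5 of the 6 are right.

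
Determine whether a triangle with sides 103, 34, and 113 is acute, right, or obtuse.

Compare the square of the longest side to the sum of squares of the other two: 34² + 103² = 11765 < 12769 = 113².

obtuse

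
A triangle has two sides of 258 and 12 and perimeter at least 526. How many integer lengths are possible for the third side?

Triangle inequality: 246 < x < 270. Perimeter ≥ 526 gives x ≥ 526 − 258 − 12 = 256.
So 256 ≤ x < 270; integers 256 through 269: 14 values.

14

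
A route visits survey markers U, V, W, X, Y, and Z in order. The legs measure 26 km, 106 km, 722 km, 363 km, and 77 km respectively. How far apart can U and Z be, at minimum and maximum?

The maximum is all hops collinear in one direction: 26 + 106 + 722 + 363 + 77 = 1294.
The longest hop is 722; the others sum to 572. Folding the others back against it leaves at least 722 − 572 = 150.

150 ≤ UZ ≤ 1294 km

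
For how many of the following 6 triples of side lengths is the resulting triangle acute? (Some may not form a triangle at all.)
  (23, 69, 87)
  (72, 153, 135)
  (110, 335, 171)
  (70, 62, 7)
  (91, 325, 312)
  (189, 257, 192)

(23,69,87): 23²+69² = 5290 < 7569 = 87² → obtuse
(72,153,135): 72²+135² = 23409 = 153² → right
(110,335,171): 110+171 ≤ 335, not a triangle
(70,62,7): 7+62 ≤ 70, not a triangle
(91,325,312): 91²+312² = 105625 = 325² → right
(189,257,192): 189²+192² = 72585 > 66049 = 257² → acute
1 of the 6 is acute.

1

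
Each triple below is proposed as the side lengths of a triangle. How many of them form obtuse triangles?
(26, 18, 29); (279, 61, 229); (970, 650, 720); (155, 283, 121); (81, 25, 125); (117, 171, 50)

1

(26,18,29): 18²+26² = 1000 > 841 = 29² → acute
(279,61,229): 61²+229² = 56162 < 77841 = 279² → obtuse
(970,650,720): 650²+720² = 940900 = 970² → right
(155,283,121): 121+155 ≤ 283, not a triangle
(81,25,125): 25+81 ≤ 125, not a triangle
(117,171,50): 50+117 ≤ 171, not a triangle
1 of the 6 is obtuse.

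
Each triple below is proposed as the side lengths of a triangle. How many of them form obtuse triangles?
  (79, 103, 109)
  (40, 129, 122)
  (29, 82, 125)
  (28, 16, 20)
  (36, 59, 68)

2

(79,103,109): 79²+103² = 16850 > 11881 = 109² → acute
(40,129,122): 40²+122² = 16484 < 16641 = 129² → obtuse
(29,82,125): 29+82 ≤ 125, not a triangle
(28,16,20): 16²+20² = 656 < 784 = 28² → obtuse
(36,59,68): 36²+59² = 4777 > 4624 = 68² → acute
2 of the 5 are obtuse.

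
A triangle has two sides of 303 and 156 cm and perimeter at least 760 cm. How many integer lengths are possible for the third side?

Triangle inequality: 147 < x < 459. Perimeter ≥ 760 gives x ≥ 760 − 303 − 156 = 301.
So 301 ≤ x < 459; integers 301 through 458: 158 values.

158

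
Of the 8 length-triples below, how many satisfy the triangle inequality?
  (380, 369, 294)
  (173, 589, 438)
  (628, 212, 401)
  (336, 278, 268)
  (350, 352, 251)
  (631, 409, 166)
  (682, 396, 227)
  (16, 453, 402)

(294,369,380): 294+369 > 380 → valid
(173,438,589): 173+438 > 589 → valid
(212,401,628): 212+401 ≤ 628 → not valid
(268,278,336): 268+278 > 336 → valid
(251,350,352): 251+350 > 352 → valid
(166,409,631): 166+409 ≤ 631 → not valid
(227,396,682): 227+396 ≤ 682 → not valid
(16,402,453): 16+402 ≤ 453 → not valid
4 of the 8 triples form a triangle.

4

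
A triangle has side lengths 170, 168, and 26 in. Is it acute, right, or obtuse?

Compare the square of the longest side to the sum of squares of the other two: 26² + 168² = 28900 = 170².

right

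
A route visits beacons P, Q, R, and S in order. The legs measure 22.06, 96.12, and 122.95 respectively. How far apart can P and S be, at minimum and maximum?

The maximum is all hops collinear in one direction: 22.06 + 96.12 + 122.95 = 241.13.
The longest hop is 122.95; the others sum to 118.18. Folding the others back against it leaves at least 122.95 − 118.18 = 4.77.

4.77 ≤ PS ≤ 241.13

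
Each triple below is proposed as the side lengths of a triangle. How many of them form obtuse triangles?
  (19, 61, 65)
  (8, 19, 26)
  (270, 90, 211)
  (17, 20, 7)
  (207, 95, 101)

4

(19,61,65): 19²+61² = 4082 < 4225 = 65² → obtuse
(8,19,26): 8²+19² = 425 < 676 = 26² → obtuse
(270,90,211): 90²+211² = 52621 < 72900 = 270² → obtuse
(17,20,7): 7²+17² = 338 < 400 = 20² → obtuse
(207,95,101): 95+101 ≤ 207, not a triangle
4 of the 5 are obtuse.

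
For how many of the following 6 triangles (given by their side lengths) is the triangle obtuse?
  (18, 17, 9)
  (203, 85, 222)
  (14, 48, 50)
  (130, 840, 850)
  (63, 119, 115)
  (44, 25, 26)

2

(18,17,9): 9²+17² = 370 > 324 = 18² → acute
(203,85,222): 85²+203² = 48434 < 49284 = 222² → obtuse
(14,48,50): 14²+48² = 2500 = 50² → right
(130,840,850): 130²+840² = 722500 = 850² → right
(63,119,115): 63²+115² = 17194 > 14161 = 119² → acute
(44,25,26): 25²+26² = 1301 < 1936 = 44² → obtuse
2 of the 6 are obtuse.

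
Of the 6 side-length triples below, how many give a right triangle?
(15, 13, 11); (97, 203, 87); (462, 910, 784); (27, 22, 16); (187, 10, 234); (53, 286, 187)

(15,13,11): 11²+13² = 290 > 225 = 15² → acute
(97,203,87): 87+97 ≤ 203, not a triangle
(462,910,784): 462²+784² = 828100 = 910² → right
(27,22,16): 16²+22² = 740 > 729 = 27² → acute
(187,10,234): 10+187 ≤ 234, not a triangle
(53,286,187): 53+187 ≤ 286, not a triangle
1 of the 6 is right.

1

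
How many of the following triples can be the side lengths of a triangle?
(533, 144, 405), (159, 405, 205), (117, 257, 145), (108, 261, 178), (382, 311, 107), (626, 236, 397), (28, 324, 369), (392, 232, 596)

(144,405,533): 144+405 > 533 → valid
(159,205,405): 159+205 ≤ 405 → not valid
(117,145,257): 117+145 > 257 → valid
(108,178,261): 108+178 > 261 → valid
(107,311,382): 107+311 > 382 → valid
(236,397,626): 236+397 > 626 → valid
(28,324,369): 28+324 ≤ 369 → not valid
(232,392,596): 232+392 > 596 → valid
6 of the 8 triples form a triangle.

6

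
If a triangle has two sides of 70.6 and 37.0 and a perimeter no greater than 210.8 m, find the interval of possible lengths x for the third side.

Triangle inequality alone gives 33.6 < x < 107.6.
The perimeter condition gives x ≤ 210.8 − 70.6 − 37.0 = 103.2.
Intersecting the two: 33.6 < x ≤ 103.2.

33.6 < x ≤ 103.2 m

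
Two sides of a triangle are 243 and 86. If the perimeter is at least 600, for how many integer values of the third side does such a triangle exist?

Triangle inequality: 157 < x < 329. Perimeter ≥ 600 gives x ≥ 600 − 243 − 86 = 271.
So 271 ≤ x < 329; integers 271 through 328: 58 values.

58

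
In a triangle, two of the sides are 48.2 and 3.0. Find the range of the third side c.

45.2 < c < 51.2

By the triangle inequality, c must be less than 48.2 + 3.0 = 51.2 and greater than |48.2 − 3.0| = 45.2.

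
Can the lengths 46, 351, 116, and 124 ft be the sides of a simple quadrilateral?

For a quadrilateral, each side must be shorter than the sum of the others.
Here the longest side is 351, but the remaining 3 sides sum to only 286.

No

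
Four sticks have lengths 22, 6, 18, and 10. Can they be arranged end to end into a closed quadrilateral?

A quadrilateral exists iff every side is shorter than the sum of the others — equivalently, the longest side is less than the sum of the rest.
Longest side 22 < 34 (sum of the remaining 3), so yes.

Yes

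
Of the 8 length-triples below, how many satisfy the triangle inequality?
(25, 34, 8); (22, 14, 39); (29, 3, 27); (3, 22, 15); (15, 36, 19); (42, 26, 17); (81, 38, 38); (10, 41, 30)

(8,25,34): 8+25 ≤ 34 → not valid
(14,22,39): 14+22 ≤ 39 → not valid
(3,27,29): 3+27 > 29 → valid
(3,15,22): 3+15 ≤ 22 → not valid
(15,19,36): 15+19 ≤ 36 → not valid
(17,26,42): 17+26 > 42 → valid
(38,38,81): 38+38 ≤ 81 → not valid
(10,30,41): 10+30 ≤ 41 → not valid
2 of the 8 triples form a triangle.

2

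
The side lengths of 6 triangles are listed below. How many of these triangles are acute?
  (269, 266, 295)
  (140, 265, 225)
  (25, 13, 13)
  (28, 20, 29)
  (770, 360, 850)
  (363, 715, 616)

2

(269,266,295): 266²+269² = 143117 > 87025 = 295² → acute
(140,265,225): 140²+225² = 70225 = 265² → right
(25,13,13): 13²+13² = 338 < 625 = 25² → obtuse
(28,20,29): 20²+28² = 1184 > 841 = 29² → acute
(770,360,850): 360²+770² = 722500 = 850² → right
(363,715,616): 363²+616² = 511225 = 715² → right
2 of the 6 are acute.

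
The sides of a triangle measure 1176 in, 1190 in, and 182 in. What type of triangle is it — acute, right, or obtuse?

Compare the square of the longest side to the sum of squares of the other two: 182² + 1176² = 1416100 = 1190².

right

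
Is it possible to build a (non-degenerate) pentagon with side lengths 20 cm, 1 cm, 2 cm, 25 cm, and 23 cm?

A pentagon exists iff every side is shorter than the sum of the others — equivalently, the longest side is less than the sum of the rest.
Longest side 25 < 46 (sum of the remaining 4), so yes.

Yes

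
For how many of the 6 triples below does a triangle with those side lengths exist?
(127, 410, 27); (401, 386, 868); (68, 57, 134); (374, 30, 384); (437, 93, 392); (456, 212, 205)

2

(27,127,410): 27+127 ≤ 410 → not valid
(386,401,868): 386+401 ≤ 868 → not valid
(57,68,134): 57+68 ≤ 134 → not valid
(30,374,384): 30+374 > 384 → valid
(93,392,437): 93+392 > 437 → valid
(205,212,456): 205+212 ≤ 456 → not valid
2 of the 6 triples form a triangle.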